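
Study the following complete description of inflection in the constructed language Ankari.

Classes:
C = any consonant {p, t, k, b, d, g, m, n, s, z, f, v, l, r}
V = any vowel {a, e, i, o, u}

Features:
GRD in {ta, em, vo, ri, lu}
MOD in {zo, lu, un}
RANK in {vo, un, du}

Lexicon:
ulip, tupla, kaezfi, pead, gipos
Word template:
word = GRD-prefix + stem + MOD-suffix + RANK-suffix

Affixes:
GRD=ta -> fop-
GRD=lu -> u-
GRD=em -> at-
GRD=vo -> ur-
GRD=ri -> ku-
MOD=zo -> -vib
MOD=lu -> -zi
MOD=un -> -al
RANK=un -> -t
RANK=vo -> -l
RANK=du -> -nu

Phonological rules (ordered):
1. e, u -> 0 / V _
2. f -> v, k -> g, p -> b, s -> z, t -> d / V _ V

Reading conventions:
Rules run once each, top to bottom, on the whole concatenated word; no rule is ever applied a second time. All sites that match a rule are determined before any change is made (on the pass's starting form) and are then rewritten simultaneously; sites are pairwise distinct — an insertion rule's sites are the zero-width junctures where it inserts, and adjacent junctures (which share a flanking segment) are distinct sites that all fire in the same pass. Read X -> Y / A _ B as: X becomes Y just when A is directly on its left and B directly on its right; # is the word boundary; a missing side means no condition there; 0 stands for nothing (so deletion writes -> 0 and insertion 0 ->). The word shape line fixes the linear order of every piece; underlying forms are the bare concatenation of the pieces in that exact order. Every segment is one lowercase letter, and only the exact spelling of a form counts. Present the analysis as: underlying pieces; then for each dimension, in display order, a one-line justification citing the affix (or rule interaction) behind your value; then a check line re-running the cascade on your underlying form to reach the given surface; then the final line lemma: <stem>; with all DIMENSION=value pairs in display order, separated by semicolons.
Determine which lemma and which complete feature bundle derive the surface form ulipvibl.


underlying: u-ulip-vib-l
GRD=lu - signalled by the affix u-
MOD=zo - signalled by the affix -vib
RANK=vo - signalled by the affix -l
check: uulipvibl -> ulipvibl -> ulipvibl
lemma: ulip; GRD=lu; MOD=zo; RANK=vo


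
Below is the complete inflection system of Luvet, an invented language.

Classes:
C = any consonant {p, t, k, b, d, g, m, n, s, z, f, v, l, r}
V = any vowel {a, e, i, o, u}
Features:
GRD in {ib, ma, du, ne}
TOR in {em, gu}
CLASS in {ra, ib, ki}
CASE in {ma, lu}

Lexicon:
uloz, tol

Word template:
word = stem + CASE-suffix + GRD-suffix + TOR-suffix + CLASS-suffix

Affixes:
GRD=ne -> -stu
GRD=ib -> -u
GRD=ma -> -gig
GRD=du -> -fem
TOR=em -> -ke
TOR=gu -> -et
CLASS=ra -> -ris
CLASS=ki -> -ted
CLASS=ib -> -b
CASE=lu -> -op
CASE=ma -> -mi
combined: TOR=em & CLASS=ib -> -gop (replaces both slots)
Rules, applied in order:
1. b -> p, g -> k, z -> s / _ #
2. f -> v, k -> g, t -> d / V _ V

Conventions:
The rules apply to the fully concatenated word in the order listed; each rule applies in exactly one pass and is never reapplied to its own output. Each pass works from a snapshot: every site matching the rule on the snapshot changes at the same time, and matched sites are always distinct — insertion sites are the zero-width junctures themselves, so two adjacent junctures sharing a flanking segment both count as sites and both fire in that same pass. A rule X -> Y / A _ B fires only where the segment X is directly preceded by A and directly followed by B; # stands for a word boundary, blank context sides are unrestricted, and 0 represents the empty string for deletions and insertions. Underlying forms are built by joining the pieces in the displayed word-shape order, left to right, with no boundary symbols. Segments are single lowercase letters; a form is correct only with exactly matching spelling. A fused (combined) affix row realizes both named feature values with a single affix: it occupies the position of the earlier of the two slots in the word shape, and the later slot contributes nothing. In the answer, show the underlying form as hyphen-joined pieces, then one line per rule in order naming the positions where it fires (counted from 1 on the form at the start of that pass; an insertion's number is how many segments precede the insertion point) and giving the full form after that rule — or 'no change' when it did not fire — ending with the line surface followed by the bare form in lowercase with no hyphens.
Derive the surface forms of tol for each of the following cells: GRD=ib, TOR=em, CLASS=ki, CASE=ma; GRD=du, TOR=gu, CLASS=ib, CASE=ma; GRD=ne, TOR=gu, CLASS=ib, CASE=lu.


cell GRD=ib, TOR=em, CLASS=ki, CASE=ma:
underlying: tol-mi-u-ke-ted
1. b -> p, g -> k, z -> s / _ #: no change
2. f -> v, k -> g, t -> d / V _ V: fires at position(s) 7, 9: tolmiugeded
surface: tolmiugeded

cell GRD=du, TOR=gu, CLASS=ib, CASE=ma:
underlying: tol-mi-fem-et-b
1. b -> p, g -> k, z -> s / _ #: fires at position(s) 11: tolmifemetp
2. f -> v, k -> g, t -> d / V _ V: fires at position(s) 6: tolmivemetp
surface: tolmivemetp

cell GRD=ne, TOR=gu, CLASS=ib, CASE=lu:
underlying: tol-op-stu-et-b
1. b -> p, g -> k, z -> s / _ #: fires at position(s) 11: tolopstuetp
2. f -> v, k -> g, t -> d / V _ V: no change
surface: tolopstuetp


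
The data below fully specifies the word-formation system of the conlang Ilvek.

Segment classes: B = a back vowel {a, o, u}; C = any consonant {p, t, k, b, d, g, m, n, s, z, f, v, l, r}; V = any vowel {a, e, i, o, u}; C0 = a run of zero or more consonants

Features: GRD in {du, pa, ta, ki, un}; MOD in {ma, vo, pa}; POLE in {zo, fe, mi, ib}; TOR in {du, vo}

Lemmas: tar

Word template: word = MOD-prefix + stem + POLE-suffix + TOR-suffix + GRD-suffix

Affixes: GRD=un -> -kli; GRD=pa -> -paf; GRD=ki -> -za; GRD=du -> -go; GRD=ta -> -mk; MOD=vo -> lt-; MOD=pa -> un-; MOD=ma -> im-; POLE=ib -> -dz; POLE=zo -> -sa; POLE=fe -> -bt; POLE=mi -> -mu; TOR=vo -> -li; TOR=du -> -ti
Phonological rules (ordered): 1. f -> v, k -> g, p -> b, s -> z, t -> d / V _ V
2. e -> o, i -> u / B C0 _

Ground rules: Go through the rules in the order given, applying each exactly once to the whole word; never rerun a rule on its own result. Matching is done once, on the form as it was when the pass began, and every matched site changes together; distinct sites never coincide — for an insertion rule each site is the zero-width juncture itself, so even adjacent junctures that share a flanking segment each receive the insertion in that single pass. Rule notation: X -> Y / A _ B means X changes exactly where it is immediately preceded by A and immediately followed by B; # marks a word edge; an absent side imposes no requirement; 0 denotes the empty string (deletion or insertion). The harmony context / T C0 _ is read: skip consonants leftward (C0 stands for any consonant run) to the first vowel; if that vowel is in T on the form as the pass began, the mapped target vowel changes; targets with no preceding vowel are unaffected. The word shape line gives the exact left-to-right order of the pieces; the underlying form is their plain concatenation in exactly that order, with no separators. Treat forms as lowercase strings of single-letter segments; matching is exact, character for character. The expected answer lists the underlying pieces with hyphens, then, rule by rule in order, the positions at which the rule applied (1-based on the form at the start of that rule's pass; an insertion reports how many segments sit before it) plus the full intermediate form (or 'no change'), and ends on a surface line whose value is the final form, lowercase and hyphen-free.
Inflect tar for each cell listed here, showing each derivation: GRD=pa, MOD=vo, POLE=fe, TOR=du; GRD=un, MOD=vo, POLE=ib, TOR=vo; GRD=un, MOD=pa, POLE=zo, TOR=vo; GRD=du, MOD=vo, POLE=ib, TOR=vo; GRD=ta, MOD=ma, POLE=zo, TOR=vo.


cell GRD=pa, MOD=vo, POLE=fe, TOR=du:
underlying: lt-tar-bt-ti-paf
1. f -> v, k -> g, p -> b, s -> z, t -> d / V _ V: fires at position(s) 10: lttarbttibaf
2. e -> o, i -> u / B C0 _: fires at position(s) 9: lttarbttubaf
surface: lttarbttubaf

cell GRD=un, MOD=vo, POLE=ib, TOR=vo:
underlying: lt-tar-dz-li-kli
1. f -> v, k -> g, p -> b, s -> z, t -> d / V _ V: no change
2. e -> o, i -> u / B C0 _: fires at position(s) 9: lttardzlukli
surface: lttardzlukli

cell GRD=un, MOD=pa, POLE=zo, TOR=vo:
underlying: un-tar-sa-li-kli
1. f -> v, k -> g, p -> b, s -> z, t -> d / V _ V: no change
2. e -> o, i -> u / B C0 _: fires at position(s) 9: untarsalukli
surface: untarsalukli

cell GRD=du, MOD=vo, POLE=ib, TOR=vo:
underlying: lt-tar-dz-li-go
1. f -> v, k -> g, p -> b, s -> z, t -> d / V _ V: no change
2. e -> o, i -> u / B C0 _: fires at position(s) 9: lttardzlugo
surface: lttardzlugo

cell GRD=ta, MOD=ma, POLE=zo, TOR=vo:
underlying: im-tar-sa-li-mk
1. f -> v, k -> g, p -> b, s -> z, t -> d / V _ V: no change
2. e -> o, i -> u / B C0 _: fires at position(s) 9: imtarsalumk
surface: imtarsalumk


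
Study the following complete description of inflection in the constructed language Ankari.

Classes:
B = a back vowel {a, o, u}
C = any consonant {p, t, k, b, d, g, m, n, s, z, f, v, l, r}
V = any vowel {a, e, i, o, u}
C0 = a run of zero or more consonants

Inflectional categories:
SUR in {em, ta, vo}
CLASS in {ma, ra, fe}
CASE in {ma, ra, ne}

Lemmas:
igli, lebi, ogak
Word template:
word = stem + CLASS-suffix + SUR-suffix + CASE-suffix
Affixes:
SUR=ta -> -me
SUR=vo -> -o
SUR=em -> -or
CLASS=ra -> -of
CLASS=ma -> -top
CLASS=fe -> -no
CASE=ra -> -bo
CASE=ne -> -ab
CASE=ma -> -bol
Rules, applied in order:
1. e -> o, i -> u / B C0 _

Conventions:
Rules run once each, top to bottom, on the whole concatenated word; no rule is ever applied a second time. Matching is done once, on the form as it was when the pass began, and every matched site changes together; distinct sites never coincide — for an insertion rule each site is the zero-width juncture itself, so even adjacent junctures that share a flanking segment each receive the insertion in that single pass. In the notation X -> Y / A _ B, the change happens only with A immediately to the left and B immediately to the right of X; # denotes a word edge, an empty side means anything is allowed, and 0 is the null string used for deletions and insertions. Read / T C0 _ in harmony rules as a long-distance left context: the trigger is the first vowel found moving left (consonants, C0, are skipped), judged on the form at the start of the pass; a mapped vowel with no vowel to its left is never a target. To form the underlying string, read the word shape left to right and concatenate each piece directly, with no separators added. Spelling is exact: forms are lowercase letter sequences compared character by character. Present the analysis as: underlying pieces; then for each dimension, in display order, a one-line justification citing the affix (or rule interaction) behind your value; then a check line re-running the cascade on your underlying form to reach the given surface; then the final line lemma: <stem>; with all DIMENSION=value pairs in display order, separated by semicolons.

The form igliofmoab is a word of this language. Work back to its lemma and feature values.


underlying: igli-of-me-ab
SUR=ta - signalled by the affix -me
CLASS=ra - signalled by the affix -of
CASE=ne - signalled by the affix -ab
check: igliofmeab -> igliofmoab
lemma: igli; SUR=ta; CLASS=ra; CASE=ne


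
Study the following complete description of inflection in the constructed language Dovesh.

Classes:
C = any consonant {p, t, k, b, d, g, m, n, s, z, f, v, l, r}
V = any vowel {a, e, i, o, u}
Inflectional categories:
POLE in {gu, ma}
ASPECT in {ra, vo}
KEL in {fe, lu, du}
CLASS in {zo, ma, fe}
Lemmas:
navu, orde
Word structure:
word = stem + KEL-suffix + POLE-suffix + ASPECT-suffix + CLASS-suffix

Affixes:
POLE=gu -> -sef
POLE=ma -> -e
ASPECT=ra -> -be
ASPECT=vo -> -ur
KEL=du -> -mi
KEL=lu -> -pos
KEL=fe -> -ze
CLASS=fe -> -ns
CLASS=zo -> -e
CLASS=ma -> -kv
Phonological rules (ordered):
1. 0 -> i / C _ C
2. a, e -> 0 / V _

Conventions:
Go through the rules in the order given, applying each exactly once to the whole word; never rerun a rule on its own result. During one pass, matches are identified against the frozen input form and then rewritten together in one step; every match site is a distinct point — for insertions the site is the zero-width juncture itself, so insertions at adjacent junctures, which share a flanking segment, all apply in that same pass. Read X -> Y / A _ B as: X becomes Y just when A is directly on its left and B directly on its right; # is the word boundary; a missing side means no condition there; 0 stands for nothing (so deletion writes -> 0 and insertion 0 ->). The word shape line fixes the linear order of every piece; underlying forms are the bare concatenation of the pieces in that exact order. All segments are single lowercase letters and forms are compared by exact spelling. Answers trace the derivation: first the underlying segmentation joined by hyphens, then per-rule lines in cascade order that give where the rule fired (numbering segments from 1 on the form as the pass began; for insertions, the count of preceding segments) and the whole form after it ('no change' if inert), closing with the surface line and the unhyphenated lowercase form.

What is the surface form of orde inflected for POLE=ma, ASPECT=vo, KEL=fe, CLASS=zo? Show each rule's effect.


underlying: orde-ze-e-ur-e
1. 0 -> i / C _ C: inserts after position(s) 2: oridezeeure
2. a, e -> 0 / V _: fires at position(s) 8: oridezeure
surface: oridezeure


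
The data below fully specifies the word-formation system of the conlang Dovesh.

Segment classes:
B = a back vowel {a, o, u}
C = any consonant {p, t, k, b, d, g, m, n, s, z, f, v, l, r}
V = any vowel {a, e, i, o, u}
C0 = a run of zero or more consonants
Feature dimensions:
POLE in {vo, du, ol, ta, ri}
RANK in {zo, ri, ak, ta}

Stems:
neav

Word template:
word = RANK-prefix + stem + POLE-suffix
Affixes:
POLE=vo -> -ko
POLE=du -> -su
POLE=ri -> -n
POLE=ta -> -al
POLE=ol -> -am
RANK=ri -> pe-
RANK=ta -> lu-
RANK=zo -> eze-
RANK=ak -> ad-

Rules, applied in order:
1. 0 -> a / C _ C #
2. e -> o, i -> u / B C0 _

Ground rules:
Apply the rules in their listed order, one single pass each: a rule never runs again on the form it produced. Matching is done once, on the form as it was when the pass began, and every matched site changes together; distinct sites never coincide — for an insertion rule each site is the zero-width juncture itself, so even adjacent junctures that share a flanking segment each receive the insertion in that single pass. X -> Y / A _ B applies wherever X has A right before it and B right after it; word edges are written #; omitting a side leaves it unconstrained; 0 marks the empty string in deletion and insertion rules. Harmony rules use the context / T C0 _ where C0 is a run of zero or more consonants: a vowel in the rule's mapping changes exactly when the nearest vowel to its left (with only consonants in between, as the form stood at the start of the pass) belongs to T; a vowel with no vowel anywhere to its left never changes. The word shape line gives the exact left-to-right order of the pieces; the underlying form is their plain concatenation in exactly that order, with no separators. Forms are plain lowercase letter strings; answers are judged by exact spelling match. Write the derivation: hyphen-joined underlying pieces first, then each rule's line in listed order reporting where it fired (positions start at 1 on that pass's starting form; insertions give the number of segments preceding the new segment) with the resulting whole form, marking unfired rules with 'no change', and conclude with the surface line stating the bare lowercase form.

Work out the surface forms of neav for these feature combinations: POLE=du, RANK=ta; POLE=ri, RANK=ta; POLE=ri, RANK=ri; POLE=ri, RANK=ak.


cell POLE=du, RANK=ta:
underlying: lu-neav-su
1. 0 -> a / C _ C #: no change
2. e -> o, i -> u / B C0 _: fires at position(s) 4: lunoavsu
surface: lunoavsu

cell POLE=ri, RANK=ta:
underlying: lu-neav-n
1. 0 -> a / C _ C #: inserts after position(s) 6: luneavan
2. e -> o, i -> u / B C0 _: fires at position(s) 4: lunoavan
surface: lunoavan

cell POLE=ri, RANK=ri:
underlying: pe-neav-n
1. 0 -> a / C _ C #: inserts after position(s) 6: peneavan
2. e -> o, i -> u / B C0 _: no change
surface: peneavan

cell POLE=ri, RANK=ak:
underlying: ad-neav-n
1. 0 -> a / C _ C #: inserts after position(s) 6: adneavan
2. e -> o, i -> u / B C0 _: fires at position(s) 4: adnoavan
surface: adnoavan


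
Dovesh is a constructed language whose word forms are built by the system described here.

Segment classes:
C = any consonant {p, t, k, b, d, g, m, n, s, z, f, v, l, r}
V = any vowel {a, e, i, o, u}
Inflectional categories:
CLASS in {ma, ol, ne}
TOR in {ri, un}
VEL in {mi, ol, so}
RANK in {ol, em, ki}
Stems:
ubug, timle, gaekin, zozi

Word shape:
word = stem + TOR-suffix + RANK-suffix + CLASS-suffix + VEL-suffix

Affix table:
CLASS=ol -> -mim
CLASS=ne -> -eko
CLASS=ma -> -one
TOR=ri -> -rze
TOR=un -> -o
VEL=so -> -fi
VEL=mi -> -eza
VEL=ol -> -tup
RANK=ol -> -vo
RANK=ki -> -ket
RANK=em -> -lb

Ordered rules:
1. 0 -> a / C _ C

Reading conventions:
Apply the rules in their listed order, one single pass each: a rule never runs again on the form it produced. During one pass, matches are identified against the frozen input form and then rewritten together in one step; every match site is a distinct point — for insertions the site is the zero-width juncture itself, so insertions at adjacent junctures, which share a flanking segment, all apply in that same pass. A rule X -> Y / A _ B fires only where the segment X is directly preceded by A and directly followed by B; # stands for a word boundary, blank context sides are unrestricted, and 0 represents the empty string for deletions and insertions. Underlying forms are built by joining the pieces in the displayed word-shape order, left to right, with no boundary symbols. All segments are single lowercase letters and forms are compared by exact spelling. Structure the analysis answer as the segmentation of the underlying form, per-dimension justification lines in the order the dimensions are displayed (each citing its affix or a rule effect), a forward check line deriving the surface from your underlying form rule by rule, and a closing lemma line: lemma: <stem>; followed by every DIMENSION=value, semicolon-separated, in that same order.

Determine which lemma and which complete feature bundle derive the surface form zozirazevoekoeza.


underlying: zozi-rze-vo-eko-eza
CLASS=ne - signalled by the affix -eko
TOR=ri - signalled by the affix -rze
VEL=mi - signalled by the affix -eza
RANK=ol - signalled by the affix -vo
check: zozirzevoekoeza -> zozirazevoekoeza
lemma: zozi; CLASS=ne; TOR=ri; VEL=mi; RANK=ol


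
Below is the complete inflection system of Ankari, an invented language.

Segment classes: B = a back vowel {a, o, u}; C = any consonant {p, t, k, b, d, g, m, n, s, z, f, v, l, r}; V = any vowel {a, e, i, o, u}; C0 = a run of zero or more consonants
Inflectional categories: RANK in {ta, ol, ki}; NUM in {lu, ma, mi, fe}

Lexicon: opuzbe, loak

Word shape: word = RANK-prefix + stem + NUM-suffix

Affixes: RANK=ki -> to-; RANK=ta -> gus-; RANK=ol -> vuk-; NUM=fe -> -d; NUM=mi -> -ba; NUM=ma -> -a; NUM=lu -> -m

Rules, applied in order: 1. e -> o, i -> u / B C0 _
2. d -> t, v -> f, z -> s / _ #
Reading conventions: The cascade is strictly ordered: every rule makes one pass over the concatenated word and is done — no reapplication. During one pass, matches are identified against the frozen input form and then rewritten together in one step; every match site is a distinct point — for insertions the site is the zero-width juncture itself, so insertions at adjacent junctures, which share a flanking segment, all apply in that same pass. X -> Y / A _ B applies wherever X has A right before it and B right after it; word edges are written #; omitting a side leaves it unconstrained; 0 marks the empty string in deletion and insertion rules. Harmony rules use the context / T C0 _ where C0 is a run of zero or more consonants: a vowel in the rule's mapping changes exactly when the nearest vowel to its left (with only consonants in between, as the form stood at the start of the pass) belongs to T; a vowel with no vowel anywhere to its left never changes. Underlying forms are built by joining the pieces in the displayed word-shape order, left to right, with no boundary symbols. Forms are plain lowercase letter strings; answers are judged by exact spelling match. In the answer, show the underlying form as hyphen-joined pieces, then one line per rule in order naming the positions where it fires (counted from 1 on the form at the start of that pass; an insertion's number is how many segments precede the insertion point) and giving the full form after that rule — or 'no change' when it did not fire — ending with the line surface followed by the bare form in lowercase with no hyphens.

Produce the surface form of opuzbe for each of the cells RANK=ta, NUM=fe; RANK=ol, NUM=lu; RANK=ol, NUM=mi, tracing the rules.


cell RANK=ta, NUM=fe:
underlying: gus-opuzbe-d
1. e -> o, i -> u / B C0 _: fires at position(s) 9: gusopuzbod
2. d -> t, v -> f, z -> s / _ #: fires at position(s) 10: gusopuzbot
surface: gusopuzbot

cell RANK=ol, NUM=lu:
underlying: vuk-opuzbe-m
1. e -> o, i -> u / B C0 _: fires at position(s) 9: vukopuzbom
2. d -> t, v -> f, z -> s / _ #: no change
surface: vukopuzbom

cell RANK=ol, NUM=mi:
underlying: vuk-opuzbe-ba
1. e -> o, i -> u / B C0 _: fires at position(s) 9: vukopuzboba
2. d -> t, v -> f, z -> s / _ #: no change
surface: vukopuzboba


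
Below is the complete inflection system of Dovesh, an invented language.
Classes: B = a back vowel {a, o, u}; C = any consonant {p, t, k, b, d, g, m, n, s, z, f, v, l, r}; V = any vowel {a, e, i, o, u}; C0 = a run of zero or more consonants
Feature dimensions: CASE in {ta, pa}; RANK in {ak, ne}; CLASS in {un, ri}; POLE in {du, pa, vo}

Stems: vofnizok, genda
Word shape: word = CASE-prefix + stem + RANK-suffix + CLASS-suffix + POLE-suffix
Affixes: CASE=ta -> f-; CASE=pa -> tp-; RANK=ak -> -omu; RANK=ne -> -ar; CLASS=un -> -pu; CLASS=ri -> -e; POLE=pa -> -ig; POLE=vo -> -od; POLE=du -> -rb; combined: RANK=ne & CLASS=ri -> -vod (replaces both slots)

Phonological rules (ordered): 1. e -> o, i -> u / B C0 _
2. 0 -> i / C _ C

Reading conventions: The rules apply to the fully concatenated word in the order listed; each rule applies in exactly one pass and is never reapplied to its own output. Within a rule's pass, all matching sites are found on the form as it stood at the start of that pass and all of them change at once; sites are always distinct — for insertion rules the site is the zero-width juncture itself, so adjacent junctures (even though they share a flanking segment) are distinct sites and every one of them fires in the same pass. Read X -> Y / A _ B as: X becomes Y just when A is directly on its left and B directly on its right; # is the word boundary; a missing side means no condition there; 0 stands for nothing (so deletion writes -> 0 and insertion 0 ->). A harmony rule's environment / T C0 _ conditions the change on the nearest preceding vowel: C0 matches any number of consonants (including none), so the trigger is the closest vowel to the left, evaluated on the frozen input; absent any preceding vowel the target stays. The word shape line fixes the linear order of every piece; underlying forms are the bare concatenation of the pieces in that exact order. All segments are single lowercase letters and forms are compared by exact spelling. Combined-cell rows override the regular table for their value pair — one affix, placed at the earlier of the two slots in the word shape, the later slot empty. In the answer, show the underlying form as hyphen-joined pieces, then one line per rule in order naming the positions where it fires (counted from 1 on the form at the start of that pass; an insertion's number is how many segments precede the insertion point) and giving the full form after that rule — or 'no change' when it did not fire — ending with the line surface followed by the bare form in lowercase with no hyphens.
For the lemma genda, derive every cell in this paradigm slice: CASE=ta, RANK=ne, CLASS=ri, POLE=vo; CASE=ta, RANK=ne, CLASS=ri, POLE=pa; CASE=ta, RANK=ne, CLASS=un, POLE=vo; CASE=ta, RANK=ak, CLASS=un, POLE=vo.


cell CASE=ta, RANK=ne, CLASS=ri, POLE=vo:
underlying: f-genda-vod-od
1. e -> o, i -> u / B C0 _: no change
2. 0 -> i / C _ C: inserts after position(s) 1, 4: figenidavodod
surface: figenidavodod

cell CASE=ta, RANK=ne, CLASS=ri, POLE=pa:
underlying: f-genda-vod-ig
1. e -> o, i -> u / B C0 _: fires at position(s) 10: fgendavodug
2. 0 -> i / C _ C: inserts after position(s) 1, 4: figenidavodug
surface: figenidavodug

cell CASE=ta, RANK=ne, CLASS=un, POLE=vo:
underlying: f-genda-ar-pu-od
1. e -> o, i -> u / B C0 _: no change
2. 0 -> i / C _ C: inserts after position(s) 1, 4, 8: figenidaaripuod
surface: figenidaaripuod

cell CASE=ta, RANK=ak, CLASS=un, POLE=vo:
underlying: f-genda-omu-pu-od
1. e -> o, i -> u / B C0 _: no change
2. 0 -> i / C _ C: inserts after position(s) 1, 4: figenidaomupuod
surface: figenidaomupuod


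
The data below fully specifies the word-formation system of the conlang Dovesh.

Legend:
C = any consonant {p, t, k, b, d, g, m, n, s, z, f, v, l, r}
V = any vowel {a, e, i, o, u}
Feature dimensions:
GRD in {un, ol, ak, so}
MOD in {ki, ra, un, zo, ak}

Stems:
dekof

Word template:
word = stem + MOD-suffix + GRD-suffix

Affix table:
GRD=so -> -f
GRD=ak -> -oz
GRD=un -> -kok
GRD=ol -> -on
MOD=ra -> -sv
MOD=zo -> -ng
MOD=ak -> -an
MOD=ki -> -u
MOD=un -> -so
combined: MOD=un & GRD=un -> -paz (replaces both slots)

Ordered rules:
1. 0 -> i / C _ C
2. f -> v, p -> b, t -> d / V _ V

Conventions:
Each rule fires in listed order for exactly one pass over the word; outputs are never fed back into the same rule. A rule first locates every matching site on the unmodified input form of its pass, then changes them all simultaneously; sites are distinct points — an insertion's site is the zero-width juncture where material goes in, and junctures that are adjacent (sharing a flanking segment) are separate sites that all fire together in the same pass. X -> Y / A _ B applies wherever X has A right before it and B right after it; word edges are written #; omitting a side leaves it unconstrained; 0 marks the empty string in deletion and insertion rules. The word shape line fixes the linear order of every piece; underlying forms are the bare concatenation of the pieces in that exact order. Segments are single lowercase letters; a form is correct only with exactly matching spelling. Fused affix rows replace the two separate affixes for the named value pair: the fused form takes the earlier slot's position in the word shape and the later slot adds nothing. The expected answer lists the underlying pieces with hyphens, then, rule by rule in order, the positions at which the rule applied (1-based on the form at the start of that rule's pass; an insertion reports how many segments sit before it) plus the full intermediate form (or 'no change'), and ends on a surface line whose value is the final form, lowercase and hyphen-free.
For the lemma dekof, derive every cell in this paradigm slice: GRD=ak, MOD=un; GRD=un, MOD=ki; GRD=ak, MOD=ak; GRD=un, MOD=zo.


cell GRD=ak, MOD=un:
underlying: dekof-so-oz
1. 0 -> i / C _ C: inserts after position(s) 5: dekofisooz
2. f -> v, p -> b, t -> d / V _ V: fires at position(s) 5: dekovisooz
surface: dekovisooz

cell GRD=un, MOD=ki:
underlying: dekof-u-kok
1. 0 -> i / C _ C: no change
2. f -> v, p -> b, t -> d / V _ V: fires at position(s) 5: dekovukok
surface: dekovukok

cell GRD=ak, MOD=ak:
underlying: dekof-an-oz
1. 0 -> i / C _ C: no change
2. f -> v, p -> b, t -> d / V _ V: fires at position(s) 5: dekovanoz
surface: dekovanoz

cell GRD=un, MOD=zo:
underlying: dekof-ng-kok
1. 0 -> i / C _ C: inserts after position(s) 5, 6, 7: dekofinigikok
2. f -> v, p -> b, t -> d / V _ V: fires at position(s) 5: dekovinigikok
surface: dekovinigikok


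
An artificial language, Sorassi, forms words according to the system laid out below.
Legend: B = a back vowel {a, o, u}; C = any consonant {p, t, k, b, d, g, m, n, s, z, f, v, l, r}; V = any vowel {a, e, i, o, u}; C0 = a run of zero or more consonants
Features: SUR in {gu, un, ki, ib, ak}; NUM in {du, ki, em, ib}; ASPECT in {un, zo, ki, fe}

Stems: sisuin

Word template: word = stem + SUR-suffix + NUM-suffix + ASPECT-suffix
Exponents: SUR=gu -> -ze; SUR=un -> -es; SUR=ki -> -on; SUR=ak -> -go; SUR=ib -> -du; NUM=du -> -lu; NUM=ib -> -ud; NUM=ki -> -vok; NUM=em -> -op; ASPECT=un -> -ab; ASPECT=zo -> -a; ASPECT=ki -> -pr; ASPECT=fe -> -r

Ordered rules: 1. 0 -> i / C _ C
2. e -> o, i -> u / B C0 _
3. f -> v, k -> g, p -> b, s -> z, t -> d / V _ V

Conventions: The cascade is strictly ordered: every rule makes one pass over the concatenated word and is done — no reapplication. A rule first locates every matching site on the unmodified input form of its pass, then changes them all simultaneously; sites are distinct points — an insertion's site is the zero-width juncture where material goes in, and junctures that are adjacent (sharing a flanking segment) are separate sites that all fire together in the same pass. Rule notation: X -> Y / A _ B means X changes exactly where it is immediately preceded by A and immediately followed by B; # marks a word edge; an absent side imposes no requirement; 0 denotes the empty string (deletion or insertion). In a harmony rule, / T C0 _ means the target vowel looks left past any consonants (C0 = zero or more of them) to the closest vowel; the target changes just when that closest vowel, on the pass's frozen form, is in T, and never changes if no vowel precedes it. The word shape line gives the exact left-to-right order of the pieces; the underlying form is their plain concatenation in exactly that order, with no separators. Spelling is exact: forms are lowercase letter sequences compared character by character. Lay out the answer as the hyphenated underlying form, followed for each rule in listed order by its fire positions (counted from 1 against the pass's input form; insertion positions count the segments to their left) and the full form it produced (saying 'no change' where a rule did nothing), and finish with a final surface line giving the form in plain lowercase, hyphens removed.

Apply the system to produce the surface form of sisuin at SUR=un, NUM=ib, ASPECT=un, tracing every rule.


underlying: sisuin-es-ud-ab
1. 0 -> i / C _ C: no change
2. e -> o, i -> u / B C0 _: fires at position(s) 5: sisuunesudab
3. f -> v, k -> g, p -> b, s -> z, t -> d / V _ V: fires at position(s) 3, 8: sizuunezudab
surface: sizuunezudab


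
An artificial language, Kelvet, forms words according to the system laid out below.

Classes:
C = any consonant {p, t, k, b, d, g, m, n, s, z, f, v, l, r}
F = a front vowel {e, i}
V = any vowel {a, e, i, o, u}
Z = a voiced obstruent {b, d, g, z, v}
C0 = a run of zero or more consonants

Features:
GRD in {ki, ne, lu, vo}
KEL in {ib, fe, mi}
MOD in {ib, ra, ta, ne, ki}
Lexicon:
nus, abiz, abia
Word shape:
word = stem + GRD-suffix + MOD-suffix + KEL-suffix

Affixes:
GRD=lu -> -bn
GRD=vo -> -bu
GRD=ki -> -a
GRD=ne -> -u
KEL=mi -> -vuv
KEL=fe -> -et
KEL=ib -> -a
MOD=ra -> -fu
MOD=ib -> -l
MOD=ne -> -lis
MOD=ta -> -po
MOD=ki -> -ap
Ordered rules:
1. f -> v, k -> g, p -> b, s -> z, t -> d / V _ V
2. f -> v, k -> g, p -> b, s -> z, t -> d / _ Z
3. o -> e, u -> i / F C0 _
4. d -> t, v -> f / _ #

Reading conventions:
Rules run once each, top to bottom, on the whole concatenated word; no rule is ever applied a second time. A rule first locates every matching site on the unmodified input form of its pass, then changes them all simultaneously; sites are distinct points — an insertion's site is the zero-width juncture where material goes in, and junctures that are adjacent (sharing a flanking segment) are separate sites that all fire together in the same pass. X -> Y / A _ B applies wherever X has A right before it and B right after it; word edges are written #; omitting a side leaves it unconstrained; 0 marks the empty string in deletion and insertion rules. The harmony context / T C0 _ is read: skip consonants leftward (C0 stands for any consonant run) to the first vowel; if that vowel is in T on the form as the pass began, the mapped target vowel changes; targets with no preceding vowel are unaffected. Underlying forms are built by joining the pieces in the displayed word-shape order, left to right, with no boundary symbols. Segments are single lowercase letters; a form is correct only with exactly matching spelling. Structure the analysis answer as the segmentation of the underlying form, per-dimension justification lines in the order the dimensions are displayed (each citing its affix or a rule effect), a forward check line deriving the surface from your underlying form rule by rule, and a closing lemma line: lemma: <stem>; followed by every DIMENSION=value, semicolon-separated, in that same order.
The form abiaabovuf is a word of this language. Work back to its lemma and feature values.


underlying: abia-a-po-vuv
GRD=ki - signalled by the affix -a
KEL=mi - signalled by the affix -vuv
MOD=ta - signalled by the affix -po
check: abiaapovuv -> abiaabovuv -> abiaabovuv -> abiaabovuv -> abiaabovuf
lemma: abia; GRD=ki; KEL=mi; MOD=ta


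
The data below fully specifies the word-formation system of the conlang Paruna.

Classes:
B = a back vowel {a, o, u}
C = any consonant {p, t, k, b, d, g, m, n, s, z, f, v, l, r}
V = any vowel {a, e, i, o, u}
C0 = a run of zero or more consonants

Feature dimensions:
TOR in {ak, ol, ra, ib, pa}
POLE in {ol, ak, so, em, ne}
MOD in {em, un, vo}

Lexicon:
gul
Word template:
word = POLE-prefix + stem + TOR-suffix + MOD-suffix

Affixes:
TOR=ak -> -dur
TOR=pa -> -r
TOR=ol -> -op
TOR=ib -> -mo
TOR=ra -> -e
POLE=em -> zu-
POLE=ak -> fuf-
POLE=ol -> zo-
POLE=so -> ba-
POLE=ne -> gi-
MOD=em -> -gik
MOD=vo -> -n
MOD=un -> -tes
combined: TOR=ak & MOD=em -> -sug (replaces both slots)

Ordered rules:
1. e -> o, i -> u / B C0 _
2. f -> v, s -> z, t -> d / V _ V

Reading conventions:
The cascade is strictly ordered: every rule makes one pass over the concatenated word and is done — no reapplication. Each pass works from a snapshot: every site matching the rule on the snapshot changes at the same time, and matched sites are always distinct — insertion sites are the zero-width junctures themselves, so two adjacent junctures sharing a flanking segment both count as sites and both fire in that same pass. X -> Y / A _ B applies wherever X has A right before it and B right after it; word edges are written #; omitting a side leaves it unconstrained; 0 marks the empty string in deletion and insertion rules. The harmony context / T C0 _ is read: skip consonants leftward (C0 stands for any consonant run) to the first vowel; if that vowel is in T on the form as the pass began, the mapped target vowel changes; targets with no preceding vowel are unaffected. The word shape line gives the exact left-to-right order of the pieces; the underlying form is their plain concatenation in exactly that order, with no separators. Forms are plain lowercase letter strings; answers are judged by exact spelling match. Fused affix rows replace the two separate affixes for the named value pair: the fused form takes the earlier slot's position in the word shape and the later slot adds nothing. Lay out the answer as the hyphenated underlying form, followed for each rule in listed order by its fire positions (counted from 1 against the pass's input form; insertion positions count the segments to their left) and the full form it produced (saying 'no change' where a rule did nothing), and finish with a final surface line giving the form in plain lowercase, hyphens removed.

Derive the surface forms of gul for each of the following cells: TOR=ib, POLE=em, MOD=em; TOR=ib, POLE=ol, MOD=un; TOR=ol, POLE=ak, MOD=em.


cell TOR=ib, POLE=em, MOD=em:
underlying: zu-gul-mo-gik
1. e -> o, i -> u / B C0 _: fires at position(s) 9: zugulmoguk
2. f -> v, s -> z, t -> d / V _ V: no change
surface: zugulmoguk

cell TOR=ib, POLE=ol, MOD=un:
underlying: zo-gul-mo-tes
1. e -> o, i -> u / B C0 _: fires at position(s) 9: zogulmotos
2. f -> v, s -> z, t -> d / V _ V: fires at position(s) 8: zogulmodos
surface: zogulmodos

cell TOR=ol, POLE=ak, MOD=em:
underlying: fuf-gul-op-gik
1. e -> o, i -> u / B C0 _: fires at position(s) 10: fufgulopguk
2. f -> v, s -> z, t -> d / V _ V: no change
surface: fufgulopguk


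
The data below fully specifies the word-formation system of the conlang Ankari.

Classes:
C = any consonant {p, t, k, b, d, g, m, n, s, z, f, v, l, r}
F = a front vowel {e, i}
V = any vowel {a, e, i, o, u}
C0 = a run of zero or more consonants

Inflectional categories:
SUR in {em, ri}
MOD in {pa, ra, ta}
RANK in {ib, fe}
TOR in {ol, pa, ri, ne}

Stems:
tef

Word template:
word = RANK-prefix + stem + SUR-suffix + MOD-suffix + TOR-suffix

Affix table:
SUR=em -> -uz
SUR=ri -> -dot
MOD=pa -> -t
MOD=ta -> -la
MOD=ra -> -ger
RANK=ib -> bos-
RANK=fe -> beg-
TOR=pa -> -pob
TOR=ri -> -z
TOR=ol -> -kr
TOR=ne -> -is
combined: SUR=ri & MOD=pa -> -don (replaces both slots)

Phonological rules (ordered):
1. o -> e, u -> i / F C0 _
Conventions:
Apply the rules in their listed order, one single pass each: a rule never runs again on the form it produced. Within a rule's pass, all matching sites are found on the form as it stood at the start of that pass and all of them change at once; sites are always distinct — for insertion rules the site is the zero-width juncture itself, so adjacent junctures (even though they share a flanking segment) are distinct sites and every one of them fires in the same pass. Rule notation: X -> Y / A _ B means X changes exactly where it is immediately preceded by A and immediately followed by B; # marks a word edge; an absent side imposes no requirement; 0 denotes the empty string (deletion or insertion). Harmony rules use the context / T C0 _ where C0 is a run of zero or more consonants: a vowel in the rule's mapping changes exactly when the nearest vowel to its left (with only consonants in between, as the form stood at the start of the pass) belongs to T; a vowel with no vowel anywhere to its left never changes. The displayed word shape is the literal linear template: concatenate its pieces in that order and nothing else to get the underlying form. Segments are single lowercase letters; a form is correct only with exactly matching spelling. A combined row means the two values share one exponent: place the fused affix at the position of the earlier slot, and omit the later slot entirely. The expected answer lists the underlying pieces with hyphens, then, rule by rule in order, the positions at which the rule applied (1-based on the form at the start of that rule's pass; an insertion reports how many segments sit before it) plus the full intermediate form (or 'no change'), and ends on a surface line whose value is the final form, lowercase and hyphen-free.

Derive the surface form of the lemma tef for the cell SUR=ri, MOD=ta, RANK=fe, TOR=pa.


underlying: beg-tef-dot-la-pob
1. o -> e, u -> i / F C0 _: fires at position(s) 8: begtefdetlapob
surface: begtefdetlapob


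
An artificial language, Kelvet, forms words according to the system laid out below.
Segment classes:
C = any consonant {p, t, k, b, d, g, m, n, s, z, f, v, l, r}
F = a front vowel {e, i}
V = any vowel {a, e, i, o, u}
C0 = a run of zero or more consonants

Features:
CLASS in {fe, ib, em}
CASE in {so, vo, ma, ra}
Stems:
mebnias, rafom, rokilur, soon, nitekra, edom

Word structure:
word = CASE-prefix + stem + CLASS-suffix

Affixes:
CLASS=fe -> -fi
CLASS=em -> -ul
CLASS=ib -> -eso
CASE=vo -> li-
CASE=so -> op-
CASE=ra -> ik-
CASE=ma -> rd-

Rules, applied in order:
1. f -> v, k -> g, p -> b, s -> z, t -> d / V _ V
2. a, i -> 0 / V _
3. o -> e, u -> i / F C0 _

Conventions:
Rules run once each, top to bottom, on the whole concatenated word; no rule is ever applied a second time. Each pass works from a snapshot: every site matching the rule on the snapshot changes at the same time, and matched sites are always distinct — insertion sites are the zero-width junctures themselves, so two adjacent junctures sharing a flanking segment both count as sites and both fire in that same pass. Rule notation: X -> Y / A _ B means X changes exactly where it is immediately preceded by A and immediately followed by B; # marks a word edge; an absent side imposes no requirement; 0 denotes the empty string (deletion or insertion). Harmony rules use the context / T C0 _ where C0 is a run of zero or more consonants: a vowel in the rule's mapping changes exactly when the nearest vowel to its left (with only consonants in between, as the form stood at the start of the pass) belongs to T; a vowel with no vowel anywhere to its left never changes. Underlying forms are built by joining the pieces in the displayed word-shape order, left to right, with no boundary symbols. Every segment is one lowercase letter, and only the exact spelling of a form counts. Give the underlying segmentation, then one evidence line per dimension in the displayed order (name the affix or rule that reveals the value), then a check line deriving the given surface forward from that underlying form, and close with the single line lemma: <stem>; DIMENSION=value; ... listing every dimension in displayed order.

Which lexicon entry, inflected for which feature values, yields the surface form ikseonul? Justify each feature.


underlying: ik-soon-ul
CLASS=em - signalled by the affix -ul
CASE=ra - signalled by the affix ik-
check: iksoonul -> iksoonul -> iksoonul -> ikseonul
lemma: soon; CLASS=em; CASE=ra
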